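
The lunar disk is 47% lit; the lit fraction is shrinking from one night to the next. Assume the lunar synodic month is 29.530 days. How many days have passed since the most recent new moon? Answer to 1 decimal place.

22.4 days

From f = (1 − cos θ)/2: cos θ = 1 − 2×0.47 = 0.060; arccos → 86.6°.
Waning ⇒ past full, so θ = 360° − 86.6° = 273.4°.
Age = 29.530 × 273.4°/360° ≈ 22.43 days.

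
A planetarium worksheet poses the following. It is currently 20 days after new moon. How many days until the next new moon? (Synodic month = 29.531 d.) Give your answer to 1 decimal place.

The next new moon completes the synodic month: 29.531 − 20 = 9.531 days.

9.5 days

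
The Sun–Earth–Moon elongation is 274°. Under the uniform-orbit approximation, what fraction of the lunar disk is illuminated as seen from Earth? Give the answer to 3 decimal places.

cos 274° = 0.070, so f = (1 − 0.070)/2 = 0.465.

0.465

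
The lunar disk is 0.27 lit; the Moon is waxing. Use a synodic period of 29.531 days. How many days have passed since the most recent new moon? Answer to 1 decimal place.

5.1 days

cos θ = 1 − 2f = 0.460, giving a principal value of 62.6°.
Before full moon the principal value applies: θ = 62.6°.
That fraction of the synodic month is 62.6/360 × 29.531 d ≈ 5.14 d.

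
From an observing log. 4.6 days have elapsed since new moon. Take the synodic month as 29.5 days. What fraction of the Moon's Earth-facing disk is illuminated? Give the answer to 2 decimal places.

0.22

Elongation θ = 360° × 4.6/29.5 ≈ 56.1°.
Illuminated fraction = (1 − cos 56.1°)/2 = (1 − 0.557)/2 ≈ 0.221.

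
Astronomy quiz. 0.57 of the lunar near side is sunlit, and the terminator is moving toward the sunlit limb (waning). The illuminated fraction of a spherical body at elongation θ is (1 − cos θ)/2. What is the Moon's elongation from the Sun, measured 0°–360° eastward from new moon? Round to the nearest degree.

262°

Invert f = (1 − cos θ)/2 to get cos θ = 1 − 2(0.57) = -0.140, hence θ₀ = arccos -0.140 = 98.0°.
Waning ⇒ past full, so θ = 360° − 98.0° = 262.0°.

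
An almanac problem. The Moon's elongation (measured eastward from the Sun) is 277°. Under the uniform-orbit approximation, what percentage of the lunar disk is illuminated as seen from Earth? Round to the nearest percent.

44%

cos 277° = 0.122, so f = (1 − 0.122)/2 = 0.439, i.e. 44%.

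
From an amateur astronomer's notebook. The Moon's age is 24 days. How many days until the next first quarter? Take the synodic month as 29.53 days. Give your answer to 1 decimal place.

First quarter occurs at elongation 90°, i.e. at age 29.53 × 90/360 = 7.383 d.
This lunation's first quarter (7.383 d) has passed, so add one period: 36.913 − 24 = 12.913 days.

12.9 days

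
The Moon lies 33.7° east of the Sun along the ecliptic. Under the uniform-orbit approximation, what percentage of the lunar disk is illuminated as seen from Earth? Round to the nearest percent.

f = (1 − cos 33.7°)/2 = (1 − 0.832)/2 ≈ 0.084, i.e. 8%.

8%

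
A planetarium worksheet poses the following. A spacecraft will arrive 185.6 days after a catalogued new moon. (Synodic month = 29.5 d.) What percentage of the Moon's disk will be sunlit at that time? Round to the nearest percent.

63%

185.6 d spans 6 complete synodic months (6 × 29.5 = 177.00 d) plus 8.60 d.
Phase angle: θ = 360°·(8.60 d)/(29.5 d) = 104.9°.
With cos θ = (-0.258), the lit fraction is (1 − (-0.258))/2 ≈ 0.629, so 63%.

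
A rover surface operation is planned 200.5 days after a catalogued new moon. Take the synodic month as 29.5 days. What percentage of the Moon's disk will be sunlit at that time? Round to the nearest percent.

36%

200.5 d spans 6 complete synodic months (6 × 29.5 = 177.00 d) plus 23.50 d.
Phase angle: θ = 360°·(23.50 d)/(29.5 d) = 286.8°.
With cos θ = 0.289, the lit fraction is (1 − 0.289)/2 ≈ 0.356, so 36%.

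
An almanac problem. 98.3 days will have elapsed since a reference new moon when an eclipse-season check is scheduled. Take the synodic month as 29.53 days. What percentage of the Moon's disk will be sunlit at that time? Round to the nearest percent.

74%

98.3 d spans 3 complete synodic months (3 × 29.53 = 88.59 d) plus 9.71 d.
Elongation θ = 360° × 9.71/29.53 ≈ 118.4°.
Illuminated fraction = (1 − cos 118.4°)/2 = (1 − (-0.475))/2 ≈ 0.738, so 74%.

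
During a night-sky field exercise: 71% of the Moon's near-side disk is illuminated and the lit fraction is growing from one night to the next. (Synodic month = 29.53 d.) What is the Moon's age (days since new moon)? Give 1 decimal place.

9.4 days

cos θ = 1 − 2f = -0.420, giving a principal value of 114.8°.
The Moon is waxing (0°–180°), so θ = 114.8° directly.
At 360°/29.53 d per day, 114.8° corresponds to 9.42 days.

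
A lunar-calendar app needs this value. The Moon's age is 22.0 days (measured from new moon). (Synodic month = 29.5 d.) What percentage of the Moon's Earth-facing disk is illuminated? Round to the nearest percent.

Elongation θ = 360° × 22.0/29.5 ≈ 268.5°.
cos 268.5° = (-0.027), so f = (1 − (-0.027))/2 = 0.513, so 51%.

51%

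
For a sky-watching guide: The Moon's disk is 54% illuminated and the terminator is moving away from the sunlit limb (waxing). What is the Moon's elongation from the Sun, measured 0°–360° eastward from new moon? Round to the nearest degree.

95°

cos θ = 1 − 2f = -0.080, giving a principal value of 94.6°.
Waxing ⇒ before full, so θ = 94.6°.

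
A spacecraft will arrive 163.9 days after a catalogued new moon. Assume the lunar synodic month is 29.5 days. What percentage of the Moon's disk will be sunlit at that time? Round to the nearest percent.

97%

163.9 d spans 5 complete synodic months (5 × 29.5 = 147.50 d) plus 16.40 d.
Phase angle: θ = 360°·(16.40 d)/(29.5 d) = 200.1°.
Illuminated fraction = (1 − cos 200.1°)/2 = (1 − (-0.939))/2 ≈ 0.969, so 97%.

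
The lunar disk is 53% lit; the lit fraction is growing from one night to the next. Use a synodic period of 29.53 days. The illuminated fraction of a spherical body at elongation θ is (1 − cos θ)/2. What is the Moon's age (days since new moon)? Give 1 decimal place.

7.7 days

From f = (1 − cos θ)/2: cos θ = 1 − 2×0.53 = -0.060; arccos → 93.4°.
Waxing ⇒ before full, so θ = 93.4°.
At 360°/29.53 d per day, 93.4° corresponds to 7.66 days.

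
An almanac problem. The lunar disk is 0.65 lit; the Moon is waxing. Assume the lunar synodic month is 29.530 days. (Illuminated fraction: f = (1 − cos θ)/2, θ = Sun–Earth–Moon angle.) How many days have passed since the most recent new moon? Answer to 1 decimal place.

From f = (1 − cos θ)/2: cos θ = 1 − 2×0.65 = -0.300; arccos → 107.5°.
The Moon is waxing (0°–180°), so θ = 107.5° directly.
At 360°/29.530 d per day, 107.5° corresponds to 8.81 days.

8.8 days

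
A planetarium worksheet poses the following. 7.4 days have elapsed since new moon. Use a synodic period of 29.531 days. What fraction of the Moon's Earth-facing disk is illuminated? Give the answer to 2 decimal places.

Elongation θ = 360° × 7.4/29.531 ≈ 90.2°.
cos 90.2° = (-0.004), so f = (1 − (-0.004))/2 = 0.502.

0.50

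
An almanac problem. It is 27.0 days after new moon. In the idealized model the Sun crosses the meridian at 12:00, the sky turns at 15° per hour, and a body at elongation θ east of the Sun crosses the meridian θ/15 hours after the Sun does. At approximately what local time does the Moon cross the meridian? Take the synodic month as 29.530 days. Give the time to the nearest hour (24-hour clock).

10:00

The Moon has covered 27.0/29.530 of its cycle, so θ ≈ 360° × 27.0/29.530 = 329.2°.
Delay after the Sun = 329.2° / (15°/h) ≈ 21.94 h.
12:00 + 21.94 h ≈ 09:57 → 10:00 to the nearest hour.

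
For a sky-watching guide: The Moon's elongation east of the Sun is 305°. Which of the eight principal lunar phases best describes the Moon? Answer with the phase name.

The waning crescent sector spans roughly 292°–338°; 305° falls inside it.

waning crescent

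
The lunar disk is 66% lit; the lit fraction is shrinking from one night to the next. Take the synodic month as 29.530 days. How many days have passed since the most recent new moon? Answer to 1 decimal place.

20.6 days

Invert f = (1 − cos θ)/2 to get cos θ = 1 − 2(0.66) = -0.320, hence θ₀ = arccos -0.320 = 108.7°.
Waning ⇒ past full, so θ = 360° − 108.7° = 251.3°.
At 360°/29.530 d per day, 251.3° corresponds to 20.62 days.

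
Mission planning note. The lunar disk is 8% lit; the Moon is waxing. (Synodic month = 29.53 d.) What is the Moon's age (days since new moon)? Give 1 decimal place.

2.7 days

From f = (1 − cos θ)/2: cos θ = 1 − 2×0.08 = 0.840; arccos → 32.9°.
The Moon is waxing (0°–180°), so θ = 32.9° directly.
That fraction of the synodic month is 32.9/360 × 29.53 d ≈ 2.70 d.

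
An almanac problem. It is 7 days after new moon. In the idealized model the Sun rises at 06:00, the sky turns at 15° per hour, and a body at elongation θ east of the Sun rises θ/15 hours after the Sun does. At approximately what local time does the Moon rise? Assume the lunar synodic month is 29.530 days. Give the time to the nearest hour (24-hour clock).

Phase angle: θ = 360°·(7 d)/(29.530 d) = 85.3°.
The Moon trails the Sun by θ/15 = 85.3/15 ≈ 5.69 hours.
06:00 + 5.69 h ≈ 11:41 → 12:00 to the nearest hour.

12:00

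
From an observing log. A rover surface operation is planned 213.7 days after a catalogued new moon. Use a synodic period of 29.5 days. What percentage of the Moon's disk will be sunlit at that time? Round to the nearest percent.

48%

213.7 d spans 7 complete synodic months (7 × 29.5 = 206.50 d) plus 7.20 d.
The Moon has covered 7.20/29.5 of its cycle, so θ ≈ 360° × 7.20/29.5 = 87.9°.
Illuminated fraction = (1 − cos 87.9°)/2 = (1 − 0.037)/2 ≈ 0.481, so 48%.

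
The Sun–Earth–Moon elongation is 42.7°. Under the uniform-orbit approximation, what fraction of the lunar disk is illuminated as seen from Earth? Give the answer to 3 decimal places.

0.133

f = (1 − cos 42.7°)/2 = (1 − 0.735)/2 ≈ 0.133.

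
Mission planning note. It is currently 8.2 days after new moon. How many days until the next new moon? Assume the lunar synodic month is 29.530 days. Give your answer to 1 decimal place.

21.3 days

The next new moon completes the synodic month: 29.530 − 8.2 = 21.330 days.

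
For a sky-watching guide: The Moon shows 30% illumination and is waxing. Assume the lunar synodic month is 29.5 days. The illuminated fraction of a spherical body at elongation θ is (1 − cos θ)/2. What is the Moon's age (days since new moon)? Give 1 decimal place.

5.4 days

Invert f = (1 − cos θ)/2 to get cos θ = 1 − 2(0.30) = 0.400, hence θ₀ = arccos 0.400 = 66.4°.
Waxing ⇒ before full, so θ = 66.4°.
At 360°/29.5 d per day, 66.4° corresponds to 5.44 days.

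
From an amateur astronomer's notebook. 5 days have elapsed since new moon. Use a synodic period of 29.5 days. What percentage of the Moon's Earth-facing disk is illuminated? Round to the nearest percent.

26%

Elongation θ = 360° × 5/29.5 ≈ 61.0°.
cos 61.0° = 0.485, so f = (1 − 0.485)/2 = 0.258, so 26%.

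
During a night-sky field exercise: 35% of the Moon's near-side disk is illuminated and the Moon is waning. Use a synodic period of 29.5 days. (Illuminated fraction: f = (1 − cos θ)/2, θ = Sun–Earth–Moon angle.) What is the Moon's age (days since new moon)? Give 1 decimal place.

23.6 days

cos θ = 1 − 2f = 0.300, giving a principal value of 72.5°.
A waning Moon lies in 180°–360°, so θ = 360° − 72.5° = 287.5°.
At 360°/29.5 d per day, 287.5° corresponds to 23.56 days.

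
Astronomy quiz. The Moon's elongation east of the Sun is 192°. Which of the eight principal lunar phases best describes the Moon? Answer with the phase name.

full moon

192° lies in the full moon sector of the 8-phase cycle.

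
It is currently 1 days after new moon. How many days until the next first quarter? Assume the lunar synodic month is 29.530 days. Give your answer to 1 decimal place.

First quarter is 0.25 of the way through the cycle: age 0.25 × 29.530 = 7.383 d.
That is 7.383 − 1 = 6.383 days ahead.

6.4 days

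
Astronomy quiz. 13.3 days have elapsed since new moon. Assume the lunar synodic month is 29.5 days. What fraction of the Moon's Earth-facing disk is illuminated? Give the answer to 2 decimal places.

0.98

Phase angle: θ = 360°·(13.3 d)/(29.5 d) = 162.3°.
Illuminated fraction = (1 − cos 162.3°)/2 = (1 − (-0.953))/2 ≈ 0.976.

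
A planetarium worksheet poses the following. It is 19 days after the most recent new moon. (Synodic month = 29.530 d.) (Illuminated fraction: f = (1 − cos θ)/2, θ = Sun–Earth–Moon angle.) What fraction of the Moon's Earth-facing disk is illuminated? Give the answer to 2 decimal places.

0.81

Elongation θ = 360° × 19/29.530 ≈ 231.6°.
With cos θ = (-0.621), the lit fraction is (1 − (-0.621))/2 ≈ 0.810.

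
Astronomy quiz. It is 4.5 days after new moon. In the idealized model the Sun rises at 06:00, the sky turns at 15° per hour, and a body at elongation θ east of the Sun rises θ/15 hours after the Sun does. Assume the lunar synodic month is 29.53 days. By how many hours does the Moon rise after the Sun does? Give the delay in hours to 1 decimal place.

3.7 h

Phase angle: θ = 360°·(4.5 d)/(29.53 d) = 54.9°.
Delay after the Sun = 54.9° / (15°/h) ≈ 3.66 h.
So the Moon rises 3.66 h after the Sun.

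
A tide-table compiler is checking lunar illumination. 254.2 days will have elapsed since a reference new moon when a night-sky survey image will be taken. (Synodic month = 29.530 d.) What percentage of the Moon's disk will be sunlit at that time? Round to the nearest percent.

89%

254.2/29.530 = 8.608 lunations, so 8 complete cycles and 17.96 d into the next.
Elongation θ = 360° × 17.96/29.530 ≈ 219.0°.
cos 219.0° = (-0.778), so f = (1 − (-0.778))/2 = 0.889, so 89%.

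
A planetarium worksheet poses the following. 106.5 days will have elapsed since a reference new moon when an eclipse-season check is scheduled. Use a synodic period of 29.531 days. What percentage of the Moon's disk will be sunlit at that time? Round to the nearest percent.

Reduce mod P: 106.5 − 3×29.531 = 17.91 d into the current lunation.
The Moon has covered 17.91/29.531 of its cycle, so θ ≈ 360° × 17.91/29.531 = 218.3°.
With cos θ = (-0.785), the lit fraction is (1 − (-0.785))/2 ≈ 0.892, so 89%.

89%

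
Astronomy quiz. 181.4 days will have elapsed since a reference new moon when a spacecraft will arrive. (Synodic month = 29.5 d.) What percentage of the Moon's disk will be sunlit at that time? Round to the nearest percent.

Reduce mod P: 181.4 − 6×29.5 = 4.40 d into the current lunation.
The Moon has covered 4.40/29.5 of its cycle, so θ ≈ 360° × 4.40/29.5 = 53.7°.
With cos θ = 0.592, the lit fraction is (1 − 0.592)/2 ≈ 0.204, so 20%.

20%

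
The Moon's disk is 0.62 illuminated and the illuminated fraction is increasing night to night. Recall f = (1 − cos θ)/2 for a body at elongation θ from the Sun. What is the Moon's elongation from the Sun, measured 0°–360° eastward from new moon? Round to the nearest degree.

Invert f = (1 − cos θ)/2 to get cos θ = 1 − 2(0.62) = -0.240, hence θ₀ = arccos -0.240 = 103.9°.
The Moon is waxing (0°–180°), so θ = 103.9° directly.

104°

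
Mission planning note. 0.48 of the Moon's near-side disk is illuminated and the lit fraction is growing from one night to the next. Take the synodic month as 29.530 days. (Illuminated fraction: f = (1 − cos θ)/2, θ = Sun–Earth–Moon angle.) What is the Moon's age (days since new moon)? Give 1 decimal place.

Invert f = (1 − cos θ)/2 to get cos θ = 1 − 2(0.48) = 0.040, hence θ₀ = arccos 0.040 = 87.7°.
The Moon is waxing (0°–180°), so θ = 87.7° directly.
At 360°/29.530 d per day, 87.7° corresponds to 7.19 days.

7.2 days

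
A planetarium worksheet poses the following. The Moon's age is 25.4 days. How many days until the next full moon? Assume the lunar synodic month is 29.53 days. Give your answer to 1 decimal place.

Full moon occurs at elongation 180°, i.e. at age 29.53 × 180/360 = 14.765 d.
This lunation's full moon (14.765 d) has passed, so add one period: 44.295 − 25.4 = 18.895 days.

18.9 days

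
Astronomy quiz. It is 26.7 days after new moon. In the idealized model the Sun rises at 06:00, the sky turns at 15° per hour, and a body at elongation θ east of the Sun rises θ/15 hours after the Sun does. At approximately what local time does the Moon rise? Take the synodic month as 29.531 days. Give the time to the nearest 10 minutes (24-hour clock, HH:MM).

Elongation θ = 360° × 26.7/29.531 ≈ 325.5°.
Delay after the Sun = 325.5° / (15°/h) ≈ 21.70 h.
06:00 + 21.699 h ≈ 03:42 → 03:40 to the nearest ten minutes.

03:40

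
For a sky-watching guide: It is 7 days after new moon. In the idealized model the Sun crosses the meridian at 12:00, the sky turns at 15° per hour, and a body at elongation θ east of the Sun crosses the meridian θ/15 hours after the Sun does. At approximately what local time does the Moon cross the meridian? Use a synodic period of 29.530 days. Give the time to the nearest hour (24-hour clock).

The Moon has covered 7/29.530 of its cycle, so θ ≈ 360° × 7/29.530 = 85.3°.
The Moon trails the Sun by θ/15 = 85.3/15 ≈ 5.69 hours.
12:00 + 5.69 h ≈ 17:41 → 18:00 to the nearest hour.

18:00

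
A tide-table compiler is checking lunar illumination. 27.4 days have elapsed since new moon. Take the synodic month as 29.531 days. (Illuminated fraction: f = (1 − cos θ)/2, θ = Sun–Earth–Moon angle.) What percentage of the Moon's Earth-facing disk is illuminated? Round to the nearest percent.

Phase angle: θ = 360°·(27.4 d)/(29.531 d) = 334.0°.
With cos θ = 0.899, the lit fraction is (1 − 0.899)/2 ≈ 0.051, so 5%.

5%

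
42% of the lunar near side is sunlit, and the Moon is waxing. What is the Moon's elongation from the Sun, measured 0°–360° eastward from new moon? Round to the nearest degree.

cos θ = 1 − 2f = 0.160, giving a principal value of 80.8°.
The Moon is waxing (0°–180°), so θ = 80.8° directly.

81°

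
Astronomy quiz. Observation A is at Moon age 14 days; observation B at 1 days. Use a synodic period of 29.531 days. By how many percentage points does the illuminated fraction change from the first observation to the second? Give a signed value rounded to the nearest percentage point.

-98 pp

First observation: θ = 360°·14/29.531 = 170.7°, so f = 0.993.
Second observation: θ = 12.2°, f = 0.011.
Δf = 0.011 − 0.993 = -0.982, i.e. -98 pp.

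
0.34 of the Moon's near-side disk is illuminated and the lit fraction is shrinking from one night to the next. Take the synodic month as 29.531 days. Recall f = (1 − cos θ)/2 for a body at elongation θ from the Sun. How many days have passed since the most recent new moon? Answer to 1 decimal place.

23.7 days

cos θ = 1 − 2f = 0.320, giving a principal value of 71.3°.
A waning Moon lies in 180°–360°, so θ = 360° − 71.3° = 288.7°.
That fraction of the synodic month is 288.7/360 × 29.531 d ≈ 23.68 d.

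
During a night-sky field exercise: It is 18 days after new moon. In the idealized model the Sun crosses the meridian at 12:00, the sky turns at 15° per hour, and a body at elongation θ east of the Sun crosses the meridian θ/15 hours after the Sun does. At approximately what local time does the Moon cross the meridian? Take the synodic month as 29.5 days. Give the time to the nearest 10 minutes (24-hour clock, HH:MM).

02:40

Elongation θ = 360° × 18/29.5 ≈ 219.7°.
The Moon trails the Sun by θ/15 = 219.7/15 ≈ 14.64 hours.
12:00 + 14.644 h ≈ 02:39 → 02:40 to the nearest ten minutes.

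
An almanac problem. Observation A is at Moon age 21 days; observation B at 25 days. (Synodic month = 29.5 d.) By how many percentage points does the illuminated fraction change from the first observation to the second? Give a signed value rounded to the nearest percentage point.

-41 pp

θ₁ = 360° × 21/29.5 = 256.3°, f₁ = (1 − cos θ₁)/2 = 0.619.
θ₂ = 360° × 25/29.5 = 305.1°, f₂ = (1 − cos θ₂)/2 = 0.213.
Change = f₂ − f₁ = -0.406 → -41 percentage points.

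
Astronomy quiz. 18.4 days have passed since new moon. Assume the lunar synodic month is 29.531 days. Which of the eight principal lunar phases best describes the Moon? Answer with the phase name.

θ ≈ 360° × 18.4/29.531 = 224°, which falls in the waning gibbous sector.

waning gibbous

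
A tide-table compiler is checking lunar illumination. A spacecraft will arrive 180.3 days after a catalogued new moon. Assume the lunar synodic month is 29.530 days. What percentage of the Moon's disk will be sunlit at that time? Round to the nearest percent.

11%

180.3/29.530 = 6.106 lunations, so 6 complete cycles and 3.12 d into the next.
Phase angle: θ = 360°·(3.12 d)/(29.530 d) = 38.0°.
With cos θ = 0.788, the lit fraction is (1 − 0.788)/2 ≈ 0.106, so 11%.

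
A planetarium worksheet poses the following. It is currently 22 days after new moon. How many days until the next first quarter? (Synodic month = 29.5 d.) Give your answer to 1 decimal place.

First quarter occurs at elongation 90°, i.e. at age 29.5 × 90/360 = 7.375 d.
This lunation's first quarter (7.375 d) has passed, so add one period: 36.875 − 22 = 14.875 days.

14.9 days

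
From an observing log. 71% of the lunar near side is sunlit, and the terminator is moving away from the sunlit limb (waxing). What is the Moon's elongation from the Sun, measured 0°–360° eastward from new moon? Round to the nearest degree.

From f = (1 − cos θ)/2: cos θ = 1 − 2×0.71 = -0.420; arccos → 114.8°.
The Moon is waxing (0°–180°), so θ = 114.8° directly.

115°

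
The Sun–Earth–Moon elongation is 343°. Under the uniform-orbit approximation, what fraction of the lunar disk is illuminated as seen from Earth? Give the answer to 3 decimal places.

cos 343° = 0.956, so f = (1 − 0.956)/2 = 0.022.

0.022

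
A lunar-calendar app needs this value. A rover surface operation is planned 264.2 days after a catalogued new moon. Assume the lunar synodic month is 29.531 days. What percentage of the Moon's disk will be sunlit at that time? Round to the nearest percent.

264.2/29.531 = 8.947 lunations, so 8 complete cycles and 27.95 d into the next.
The Moon has covered 27.95/29.531 of its cycle, so θ ≈ 360° × 27.95/29.531 = 340.8°.
Illuminated fraction = (1 − cos 340.8°)/2 = (1 − 0.944)/2 ≈ 0.028, so 3%.

3%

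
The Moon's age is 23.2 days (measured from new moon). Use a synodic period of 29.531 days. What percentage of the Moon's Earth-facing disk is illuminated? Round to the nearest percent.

39%

Phase angle: θ = 360°·(23.2 d)/(29.531 d) = 282.8°.
cos 282.8° = 0.222, so f = (1 − 0.222)/2 = 0.389, so 39%.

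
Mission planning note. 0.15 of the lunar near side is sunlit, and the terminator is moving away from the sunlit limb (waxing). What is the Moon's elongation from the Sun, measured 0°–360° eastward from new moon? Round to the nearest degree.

Invert f = (1 − cos θ)/2 to get cos θ = 1 − 2(0.15) = 0.700, hence θ₀ = arccos 0.700 = 45.6°.
Before full moon the principal value applies: θ = 45.6°.

46°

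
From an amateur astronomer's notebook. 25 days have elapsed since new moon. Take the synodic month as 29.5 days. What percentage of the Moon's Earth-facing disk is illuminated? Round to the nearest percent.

21%

Phase angle: θ = 360°·(25 d)/(29.5 d) = 305.1°.
cos 305.1° = 0.575, so f = (1 − 0.575)/2 = 0.213, so 21%.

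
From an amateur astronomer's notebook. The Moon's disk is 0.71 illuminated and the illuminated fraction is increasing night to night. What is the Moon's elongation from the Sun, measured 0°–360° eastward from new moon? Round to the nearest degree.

115°

cos θ = 1 − 2f = -0.420, giving a principal value of 114.8°.
The Moon is waxing (0°–180°), so θ = 114.8° directly.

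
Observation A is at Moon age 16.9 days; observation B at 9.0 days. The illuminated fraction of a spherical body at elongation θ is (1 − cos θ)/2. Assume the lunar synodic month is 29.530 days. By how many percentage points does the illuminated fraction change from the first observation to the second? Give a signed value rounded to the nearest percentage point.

First observation: θ = 360°·16.9/29.530 = 206.0°, so f = 0.949.
Second observation: θ = 109.7°, f = 0.669.
Δf = 0.669 − 0.949 = -0.281, i.e. -28 pp.

-28 pp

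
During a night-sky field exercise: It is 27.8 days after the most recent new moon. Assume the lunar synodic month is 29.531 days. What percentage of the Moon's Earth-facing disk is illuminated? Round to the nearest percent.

Elongation θ = 360° × 27.8/29.531 ≈ 338.9°.
Illuminated fraction = (1 − cos 338.9°)/2 = (1 − 0.933)/2 ≈ 0.034, so 3%.

3%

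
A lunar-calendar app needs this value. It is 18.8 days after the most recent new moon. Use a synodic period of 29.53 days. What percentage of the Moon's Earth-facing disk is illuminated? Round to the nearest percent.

The Moon has covered 18.8/29.53 of its cycle, so θ ≈ 360° × 18.8/29.53 = 229.2°.
Illuminated fraction = (1 − cos 229.2°)/2 = (1 − (-0.654))/2 ≈ 0.827, so 83%.

83%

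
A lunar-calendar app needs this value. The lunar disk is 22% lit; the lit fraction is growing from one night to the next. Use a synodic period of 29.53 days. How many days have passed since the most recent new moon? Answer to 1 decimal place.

4.6 days

cos θ = 1 − 2f = 0.560, giving a principal value of 55.9°.
Before full moon the principal value applies: θ = 55.9°.
Age = 29.53 × 55.9°/360° ≈ 4.59 days.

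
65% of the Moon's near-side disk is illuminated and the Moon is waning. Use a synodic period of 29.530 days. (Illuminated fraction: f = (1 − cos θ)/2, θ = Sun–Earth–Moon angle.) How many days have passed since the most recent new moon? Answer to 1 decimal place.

From f = (1 − cos θ)/2: cos θ = 1 − 2×0.65 = -0.300; arccos → 107.5°.
Since the Moon is past full (waning), take the reflex angle: θ = 360° − 107.5° = 252.5°.
Age = 29.530 × 252.5°/360° ≈ 20.72 days.

20.7 days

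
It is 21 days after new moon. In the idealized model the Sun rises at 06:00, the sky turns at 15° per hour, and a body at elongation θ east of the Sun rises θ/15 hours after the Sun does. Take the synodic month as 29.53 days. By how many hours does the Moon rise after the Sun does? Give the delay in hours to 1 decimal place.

The Moon has covered 21/29.53 of its cycle, so θ ≈ 360° × 21/29.53 = 256.0°.
At 15° of sky rotation per hour, 256.0° corresponds to a 17.07 h lag.
So the Moon rises 17.07 h after the Sun.

17.1 h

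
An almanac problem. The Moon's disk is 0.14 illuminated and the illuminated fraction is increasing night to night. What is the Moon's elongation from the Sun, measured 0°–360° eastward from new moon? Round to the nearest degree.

Invert f = (1 − cos θ)/2 to get cos θ = 1 − 2(0.14) = 0.720, hence θ₀ = arccos 0.720 = 43.9°.
Waxing ⇒ before full, so θ = 43.9°.

44°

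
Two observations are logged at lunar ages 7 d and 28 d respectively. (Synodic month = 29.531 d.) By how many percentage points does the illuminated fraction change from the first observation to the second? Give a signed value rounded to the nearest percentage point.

θ₁ = 360° × 7/29.531 = 85.3°, f₁ = (1 − cos θ₁)/2 = 0.459.
θ₂ = 360° × 28/29.531 = 341.3°, f₂ = (1 − cos θ₂)/2 = 0.026.
Change = f₂ − f₁ = -0.433 → -43 percentage points.

-43 percentage points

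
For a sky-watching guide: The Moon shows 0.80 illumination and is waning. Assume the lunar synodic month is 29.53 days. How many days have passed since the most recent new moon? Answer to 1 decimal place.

From f = (1 − cos θ)/2: cos θ = 1 − 2×0.80 = -0.600; arccos → 126.9°.
Waning ⇒ past full, so θ = 360° − 126.9° = 233.1°.
Age = 29.53 × 233.1°/360° ≈ 19.12 days.

19.1 days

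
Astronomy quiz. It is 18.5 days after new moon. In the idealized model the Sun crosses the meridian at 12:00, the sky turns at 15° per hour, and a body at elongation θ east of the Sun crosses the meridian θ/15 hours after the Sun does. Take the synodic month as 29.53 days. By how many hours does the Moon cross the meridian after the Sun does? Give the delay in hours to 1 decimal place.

15.0 h

Phase angle: θ = 360°·(18.5 d)/(29.53 d) = 225.5°.
The Moon trails the Sun by θ/15 = 225.5/15 ≈ 15.04 hours.
So the Moon crosses the meridian 15.04 h after the Sun.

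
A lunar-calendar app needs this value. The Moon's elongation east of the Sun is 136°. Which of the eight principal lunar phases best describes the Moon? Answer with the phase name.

136° lies in the waxing gibbous sector of the 8-phase cycle.

waxing gibbous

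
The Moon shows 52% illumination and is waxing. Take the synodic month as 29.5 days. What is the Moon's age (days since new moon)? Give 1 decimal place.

7.6 days

Invert f = (1 − cos θ)/2 to get cos θ = 1 − 2(0.52) = -0.040, hence θ₀ = arccos -0.040 = 92.3°.
Waxing ⇒ before full, so θ = 92.3°.
That fraction of the synodic month is 92.3/360 × 29.5 d ≈ 7.56 d.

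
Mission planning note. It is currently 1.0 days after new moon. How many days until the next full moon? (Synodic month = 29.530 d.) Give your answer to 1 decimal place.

13.8 days

Full moon occurs at elongation 180°, i.e. at age 29.530 × 180/360 = 14.765 d.
That is 14.765 − 1.0 = 13.765 days ahead.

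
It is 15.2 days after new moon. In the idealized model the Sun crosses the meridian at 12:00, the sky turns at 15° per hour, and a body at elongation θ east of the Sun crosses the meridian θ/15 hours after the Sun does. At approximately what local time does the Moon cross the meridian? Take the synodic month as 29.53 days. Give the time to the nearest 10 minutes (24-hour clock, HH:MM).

00:20

The Moon has covered 15.2/29.53 of its cycle, so θ ≈ 360° × 15.2/29.53 = 185.3°.
At 15° of sky rotation per hour, 185.3° corresponds to a 12.35 h lag.
12:00 + 12.354 h ≈ 00:21 → 00:20 to the nearest ten minutes.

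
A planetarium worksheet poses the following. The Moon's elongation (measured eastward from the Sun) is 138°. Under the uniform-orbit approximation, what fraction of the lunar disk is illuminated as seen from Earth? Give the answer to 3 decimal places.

cos 138° = (-0.743), so f = (1 − (-0.743))/2 = 0.872.

0.872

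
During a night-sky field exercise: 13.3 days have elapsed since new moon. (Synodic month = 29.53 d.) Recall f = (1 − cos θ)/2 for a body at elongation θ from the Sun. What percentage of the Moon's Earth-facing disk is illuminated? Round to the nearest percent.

98%

Phase angle: θ = 360°·(13.3 d)/(29.53 d) = 162.1°.
Illuminated fraction = (1 − cos 162.1°)/2 = (1 − (-0.952))/2 ≈ 0.976, so 98%.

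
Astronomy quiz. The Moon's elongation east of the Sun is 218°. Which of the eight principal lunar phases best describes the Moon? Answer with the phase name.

The waning gibbous sector spans roughly 202°–248°; 218° falls inside it.

waning gibbous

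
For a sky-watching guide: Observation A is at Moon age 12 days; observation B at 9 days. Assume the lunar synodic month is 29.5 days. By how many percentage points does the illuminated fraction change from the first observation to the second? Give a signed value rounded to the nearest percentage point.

θ₁ = 360° × 12/29.5 = 146.4°, f₁ = (1 − cos θ₁)/2 = 0.917.
θ₂ = 360° × 9/29.5 = 109.8°, f₂ = (1 − cos θ₂)/2 = 0.670.
Change = f₂ − f₁ = -0.247 → -25 percentage points.

-25 pp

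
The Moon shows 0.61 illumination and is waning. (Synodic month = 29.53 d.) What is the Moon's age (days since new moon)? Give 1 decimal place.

From f = (1 − cos θ)/2: cos θ = 1 − 2×0.61 = -0.220; arccos → 102.7°.
Waning ⇒ past full, so θ = 360° − 102.7° = 257.3°.
Age = 29.53 × 257.3°/360° ≈ 21.11 days.

21.1 days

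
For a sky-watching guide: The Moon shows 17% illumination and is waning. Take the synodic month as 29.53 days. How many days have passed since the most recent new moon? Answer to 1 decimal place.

25.5 days

cos θ = 1 − 2f = 0.660, giving a principal value of 48.7°.
A waning Moon lies in 180°–360°, so θ = 360° − 48.7° = 311.3°.
Age = 29.53 × 311.3°/360° ≈ 25.54 days.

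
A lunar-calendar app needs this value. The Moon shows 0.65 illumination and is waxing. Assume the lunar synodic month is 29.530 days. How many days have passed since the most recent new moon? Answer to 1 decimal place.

From f = (1 − cos θ)/2: cos θ = 1 − 2×0.65 = -0.300; arccos → 107.5°.
Before full moon the principal value applies: θ = 107.5°.
At 360°/29.530 d per day, 107.5° corresponds to 8.81 days.

8.8 days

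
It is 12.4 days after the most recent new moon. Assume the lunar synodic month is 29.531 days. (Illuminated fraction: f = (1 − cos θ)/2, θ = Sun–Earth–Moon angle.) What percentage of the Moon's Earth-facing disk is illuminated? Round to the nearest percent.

94%

The Moon has covered 12.4/29.531 of its cycle, so θ ≈ 360° × 12.4/29.531 = 151.2°.
With cos θ = (-0.876), the lit fraction is (1 − (-0.876))/2 ≈ 0.938, so 94%.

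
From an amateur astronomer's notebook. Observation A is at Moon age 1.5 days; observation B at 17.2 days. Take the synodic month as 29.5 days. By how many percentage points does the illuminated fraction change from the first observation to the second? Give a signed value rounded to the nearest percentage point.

+91 percentage points

θ₁ = 360° × 1.5/29.5 = 18.3°, f₁ = (1 − cos θ₁)/2 = 0.025.
θ₂ = 360° × 17.2/29.5 = 209.9°, f₂ = (1 − cos θ₂)/2 = 0.933.
Change = f₂ − f₁ = +0.908 → +91 percentage points.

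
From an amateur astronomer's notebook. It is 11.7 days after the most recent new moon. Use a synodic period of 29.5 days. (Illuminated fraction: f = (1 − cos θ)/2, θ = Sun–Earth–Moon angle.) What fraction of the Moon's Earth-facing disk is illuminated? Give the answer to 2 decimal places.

Elongation θ = 360° × 11.7/29.5 ≈ 142.8°.
With cos θ = (-0.796), the lit fraction is (1 − (-0.796))/2 ≈ 0.898.

0.90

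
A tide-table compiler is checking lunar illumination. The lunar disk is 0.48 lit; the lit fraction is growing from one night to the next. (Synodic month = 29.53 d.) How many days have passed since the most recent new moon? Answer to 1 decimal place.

Invert f = (1 − cos θ)/2 to get cos θ = 1 − 2(0.48) = 0.040, hence θ₀ = arccos 0.040 = 87.7°.
Before full moon the principal value applies: θ = 87.7°.
That fraction of the synodic month is 87.7/360 × 29.53 d ≈ 7.19 d.

7.2 days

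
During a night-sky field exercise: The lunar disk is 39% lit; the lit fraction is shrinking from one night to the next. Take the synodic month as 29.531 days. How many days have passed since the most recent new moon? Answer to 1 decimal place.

From f = (1 − cos θ)/2: cos θ = 1 − 2×0.39 = 0.220; arccos → 77.3°.
Since the Moon is past full (waning), take the reflex angle: θ = 360° − 77.3° = 282.7°.
That fraction of the synodic month is 282.7/360 × 29.531 d ≈ 23.19 d.

23.2 days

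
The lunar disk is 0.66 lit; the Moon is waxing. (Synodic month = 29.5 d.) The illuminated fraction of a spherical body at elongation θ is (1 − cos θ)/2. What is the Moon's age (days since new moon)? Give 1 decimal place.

Invert f = (1 − cos θ)/2 to get cos θ = 1 − 2(0.66) = -0.320, hence θ₀ = arccos -0.320 = 108.7°.
Before full moon the principal value applies: θ = 108.7°.
That fraction of the synodic month is 108.7/360 × 29.5 d ≈ 8.90 d.

8.9 days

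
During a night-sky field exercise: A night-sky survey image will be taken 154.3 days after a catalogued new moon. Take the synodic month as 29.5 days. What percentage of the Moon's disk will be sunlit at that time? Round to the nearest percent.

154.3/29.5 = 5.231 lunations, so 5 complete cycles and 6.80 d into the next.
Elongation θ = 360° × 6.80/29.5 ≈ 83.0°.
cos 83.0° = 0.122, so f = (1 − 0.122)/2 = 0.439, so 44%.

44%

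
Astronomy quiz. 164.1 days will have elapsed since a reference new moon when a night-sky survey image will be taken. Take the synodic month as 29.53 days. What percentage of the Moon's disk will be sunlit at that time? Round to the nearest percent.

97%

164.1/29.53 = 5.557 lunations, so 5 complete cycles and 16.45 d into the next.
Elongation θ = 360° × 16.45/29.53 ≈ 200.5°.
cos 200.5° = (-0.936), so f = (1 − (-0.936))/2 = 0.968, so 97%.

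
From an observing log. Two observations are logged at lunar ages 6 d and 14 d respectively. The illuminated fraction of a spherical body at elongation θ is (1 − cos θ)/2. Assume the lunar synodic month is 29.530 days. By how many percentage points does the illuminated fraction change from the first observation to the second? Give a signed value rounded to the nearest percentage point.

+64 pp

θ₁ = 360° × 6/29.530 = 73.1°, f₁ = (1 − cos θ₁)/2 = 0.355.
θ₂ = 360° × 14/29.530 = 170.7°, f₂ = (1 − cos θ₂)/2 = 0.993.
Change = f₂ − f₁ = +0.638 → +64 percentage points.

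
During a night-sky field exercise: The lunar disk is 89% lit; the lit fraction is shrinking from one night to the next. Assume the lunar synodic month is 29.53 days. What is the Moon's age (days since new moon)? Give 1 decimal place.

17.9 days

cos θ = 1 − 2f = -0.780, giving a principal value of 141.3°.
A waning Moon lies in 180°–360°, so θ = 360° − 141.3° = 218.7°.
That fraction of the synodic month is 218.7/360 × 29.53 d ≈ 17.94 d.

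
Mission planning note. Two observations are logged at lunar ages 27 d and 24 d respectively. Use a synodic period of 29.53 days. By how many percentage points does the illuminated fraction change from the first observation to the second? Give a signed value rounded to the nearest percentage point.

+24 pp

First observation: θ = 360°·27/29.53 = 329.2°, so f = 0.071.
Second observation: θ = 292.6°, f = 0.308.
Δf = 0.308 − 0.071 = +0.237, i.e. +24 pp.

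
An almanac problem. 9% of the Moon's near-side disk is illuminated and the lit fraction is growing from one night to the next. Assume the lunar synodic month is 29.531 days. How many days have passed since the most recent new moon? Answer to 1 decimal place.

cos θ = 1 − 2f = 0.820, giving a principal value of 34.9°.
Waxing ⇒ before full, so θ = 34.9°.
Age = 29.531 × 34.9°/360° ≈ 2.86 days.

2.9 days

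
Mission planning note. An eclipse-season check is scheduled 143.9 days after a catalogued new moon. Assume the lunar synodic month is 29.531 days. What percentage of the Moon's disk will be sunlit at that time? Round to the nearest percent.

143.9/29.531 = 4.873 lunations, so 4 complete cycles and 25.78 d into the next.
Phase angle: θ = 360°·(25.78 d)/(29.531 d) = 314.2°.
Illuminated fraction = (1 − cos 314.2°)/2 = (1 − 0.697)/2 ≈ 0.151, so 15%.

15%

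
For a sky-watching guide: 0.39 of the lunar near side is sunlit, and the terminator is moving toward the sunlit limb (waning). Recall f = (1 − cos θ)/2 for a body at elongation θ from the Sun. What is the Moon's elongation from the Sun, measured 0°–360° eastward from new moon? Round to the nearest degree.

From f = (1 − cos θ)/2: cos θ = 1 − 2×0.39 = 0.220; arccos → 77.3°.
A waning Moon lies in 180°–360°, so θ = 360° − 77.3° = 282.7°.

283°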